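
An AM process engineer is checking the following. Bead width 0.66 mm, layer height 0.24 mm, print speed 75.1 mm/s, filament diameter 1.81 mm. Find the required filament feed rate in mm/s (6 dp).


Q = 0.66 * 0.24 * 75.1 = 11.89584 mm^3/s
A_fil = pi*(1.81/2)^2 = 2.57304292 mm^2
v_feed = 11.89584 / 2.57304292 = 4.623258 mm/s


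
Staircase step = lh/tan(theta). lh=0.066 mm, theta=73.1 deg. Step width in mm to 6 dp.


step = 0.066 / tan(73.1) = 0.020052 mm


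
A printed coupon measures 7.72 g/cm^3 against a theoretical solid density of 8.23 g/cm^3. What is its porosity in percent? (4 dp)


Porosity = (1-7.72/8.23)*100 = 6.1968 %


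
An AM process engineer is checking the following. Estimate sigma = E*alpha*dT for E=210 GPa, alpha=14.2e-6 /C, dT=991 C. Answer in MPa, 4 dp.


sigma = 210*1000 * 14.2e-6 * 991 = 2955.162 MPa


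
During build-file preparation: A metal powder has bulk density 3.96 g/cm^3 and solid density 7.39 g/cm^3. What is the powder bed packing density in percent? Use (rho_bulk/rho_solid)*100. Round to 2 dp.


Packing = (3.96/7.39)*100 = 53.59 %


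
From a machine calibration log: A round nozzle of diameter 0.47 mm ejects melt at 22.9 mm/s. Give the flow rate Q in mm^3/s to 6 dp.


A = pi*(0.47/2)^2 = 0.17349445 mm^2
Q = 0.17349445 * 22.9 = 3.973023 mm^3/s


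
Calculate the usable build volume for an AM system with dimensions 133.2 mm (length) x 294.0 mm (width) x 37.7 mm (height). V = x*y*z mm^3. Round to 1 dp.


V = 133.2 * 294.0 * 37.7 = 1476362.2 mm^3


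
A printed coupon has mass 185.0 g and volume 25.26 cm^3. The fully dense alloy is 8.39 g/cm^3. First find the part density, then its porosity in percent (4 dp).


rho_part = 185.0 / 25.26 = 7.32383215 g/cm^3
Porosity = (1 - 7.32383215/8.39)*100 = 12.7076 %


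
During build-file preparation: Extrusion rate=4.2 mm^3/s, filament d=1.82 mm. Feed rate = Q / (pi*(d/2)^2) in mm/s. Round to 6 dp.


A = pi*(1.82/2)^2 = 2.601553
v = 4.2 / 2.601553 = 1.61442 mm/s


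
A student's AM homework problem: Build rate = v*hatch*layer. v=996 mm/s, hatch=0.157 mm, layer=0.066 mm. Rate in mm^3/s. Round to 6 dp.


Rate = 996 * 0.157 * 0.066 = 10.320552 mm^3/s


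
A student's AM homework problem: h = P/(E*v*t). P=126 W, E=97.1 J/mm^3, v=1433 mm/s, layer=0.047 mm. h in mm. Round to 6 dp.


h = 126 / (97.1*1433*0.047) = 0.019267 mm


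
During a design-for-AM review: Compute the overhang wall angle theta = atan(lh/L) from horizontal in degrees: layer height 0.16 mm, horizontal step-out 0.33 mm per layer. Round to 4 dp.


angle = atan(0.16/0.33) = 25.8664 degrees


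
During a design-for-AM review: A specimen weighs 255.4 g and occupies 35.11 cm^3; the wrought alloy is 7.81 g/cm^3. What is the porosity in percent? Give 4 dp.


rho_part = 255.4 / 35.11 = 7.27428083 g/cm^3
Porosity = (1 - 7.27428083/7.81)*100 = 6.8594 %


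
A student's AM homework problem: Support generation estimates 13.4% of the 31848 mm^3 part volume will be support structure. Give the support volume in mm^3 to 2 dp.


V_support = 31848 * 0.134 = 4267.63 mm^3


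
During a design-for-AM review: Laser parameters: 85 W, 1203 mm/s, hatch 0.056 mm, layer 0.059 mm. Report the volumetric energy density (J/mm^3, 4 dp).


E = 85 / (1203*0.056*0.059) = 21.3852 J/mm^3


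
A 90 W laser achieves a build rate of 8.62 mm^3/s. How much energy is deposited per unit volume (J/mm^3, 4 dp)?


SE = 90 / 8.62 = 10.4408 J/mm^3


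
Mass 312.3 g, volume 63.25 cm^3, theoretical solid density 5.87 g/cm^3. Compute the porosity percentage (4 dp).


rho_part = 312.3 / 63.25 = 4.93754941 g/cm^3
Porosity = (1 - 4.93754941/5.87)*100 = 15.885 %


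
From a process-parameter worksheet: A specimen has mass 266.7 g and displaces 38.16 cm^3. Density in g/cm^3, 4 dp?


rho = 266.7 / 38.16 = 6.989 g/cm^3


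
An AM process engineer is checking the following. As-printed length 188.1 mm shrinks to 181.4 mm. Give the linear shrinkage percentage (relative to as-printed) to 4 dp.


Shrinkage = ((188.1-181.4)/188.1)*100 = 3.5619 %


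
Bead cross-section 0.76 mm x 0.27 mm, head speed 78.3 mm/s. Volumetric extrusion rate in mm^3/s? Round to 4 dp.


Rate = 0.76 * 0.27 * 78.3 = 16.0672 mm^3/s


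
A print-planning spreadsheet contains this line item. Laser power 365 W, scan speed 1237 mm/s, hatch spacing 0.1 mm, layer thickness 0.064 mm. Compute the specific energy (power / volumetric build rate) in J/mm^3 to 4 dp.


Build rate = 1237 * 0.1 * 0.064 = 7.9168 mm^3/s
SE = 365 / 7.9168 = 46.1045 J/mm^3


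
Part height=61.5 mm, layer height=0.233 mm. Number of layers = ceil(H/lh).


Layers = ceil(61.5/0.233) = 264


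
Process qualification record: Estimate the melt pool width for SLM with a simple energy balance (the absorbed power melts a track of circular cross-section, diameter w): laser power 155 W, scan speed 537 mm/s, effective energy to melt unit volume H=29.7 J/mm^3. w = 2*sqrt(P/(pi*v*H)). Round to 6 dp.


w = 2*sqrt(155/(pi*537*29.7)) = 0.111239 mm


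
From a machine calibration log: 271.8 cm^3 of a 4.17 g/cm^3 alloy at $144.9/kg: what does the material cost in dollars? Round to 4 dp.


Mass = 271.8*4.17/1000 = 1.133406 kg
Cost = 1.133406 * 144.9 = 164.2305 $


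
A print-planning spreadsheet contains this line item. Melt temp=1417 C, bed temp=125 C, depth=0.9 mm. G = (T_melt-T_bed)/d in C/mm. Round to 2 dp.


G = (1417-125)/0.9 = 1435.56 C/mm


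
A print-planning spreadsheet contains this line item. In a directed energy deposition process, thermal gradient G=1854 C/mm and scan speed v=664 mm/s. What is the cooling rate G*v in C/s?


CR = 1854 * 664 = 1231056 C/s


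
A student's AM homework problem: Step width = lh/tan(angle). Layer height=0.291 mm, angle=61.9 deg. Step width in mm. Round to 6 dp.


step = 0.291 / tan(61.9) = 0.15538 mm


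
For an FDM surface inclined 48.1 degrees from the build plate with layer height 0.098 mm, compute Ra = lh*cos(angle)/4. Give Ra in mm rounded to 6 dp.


Ra = 0.098 * cos(48.1) / 4 = 0.016362 mm


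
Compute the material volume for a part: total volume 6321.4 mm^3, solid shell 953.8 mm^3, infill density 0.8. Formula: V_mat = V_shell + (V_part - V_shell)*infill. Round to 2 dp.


V_infill = (6321.4 - 953.8) * 0.8 = 4294.08
V_total = 953.8 + 4294.08 = 5247.88 mm^3


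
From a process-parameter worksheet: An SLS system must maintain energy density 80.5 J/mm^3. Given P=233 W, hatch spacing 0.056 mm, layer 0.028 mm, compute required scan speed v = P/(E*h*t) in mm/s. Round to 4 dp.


v = 233 / (80.5*0.056*0.028) = 1845.9247 mm/s


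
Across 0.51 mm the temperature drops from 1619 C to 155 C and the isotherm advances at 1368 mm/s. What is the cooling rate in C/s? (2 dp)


G = (1619-155)/0.51 = 2870.58823529 C/mm
CR = 2870.58823529 * 1368 = 3926964.71 C/s


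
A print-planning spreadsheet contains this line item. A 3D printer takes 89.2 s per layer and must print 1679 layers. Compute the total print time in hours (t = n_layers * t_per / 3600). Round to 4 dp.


t = 1679 * 89.2 / 3600 = 41.6019 hrs


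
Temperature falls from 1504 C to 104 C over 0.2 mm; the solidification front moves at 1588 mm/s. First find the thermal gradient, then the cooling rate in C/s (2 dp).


G = (1504-104)/0.2 = 7000.0 C/mm
CR = 7000.0 * 1588 = 11116000.0 C/s


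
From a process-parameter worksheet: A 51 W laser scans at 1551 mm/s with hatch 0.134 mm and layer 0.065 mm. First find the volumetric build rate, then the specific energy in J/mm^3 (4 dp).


Build rate = 1551 * 0.134 * 0.065 = 13.50921 mm^3/s
SE = 51 / 13.50921 = 3.7752 J/mm^3


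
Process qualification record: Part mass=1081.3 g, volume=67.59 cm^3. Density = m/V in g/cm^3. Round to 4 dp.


rho = 1081.3 / 67.59 = 15.9979 g/cm^3


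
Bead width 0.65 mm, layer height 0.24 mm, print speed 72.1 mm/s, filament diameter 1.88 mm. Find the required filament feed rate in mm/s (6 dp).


Q = 0.65 * 0.24 * 72.1 = 11.2476 mm^3/s
A_fil = pi*(1.88/2)^2 = 2.77591127 mm^2
v_feed = 11.2476 / 2.77591127 = 4.051859 mm/s


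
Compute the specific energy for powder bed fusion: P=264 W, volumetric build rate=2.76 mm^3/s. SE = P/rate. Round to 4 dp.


SE = 264 / 2.76 = 95.6522 J/mm^3


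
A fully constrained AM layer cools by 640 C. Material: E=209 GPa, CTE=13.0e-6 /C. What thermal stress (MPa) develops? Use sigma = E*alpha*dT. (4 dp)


sigma = 209*1000 * 13.0e-6 * 640 = 1738.88 MPa


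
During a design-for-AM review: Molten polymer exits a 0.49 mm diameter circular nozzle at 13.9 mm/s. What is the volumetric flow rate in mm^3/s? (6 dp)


A = pi*(0.49/2)^2 = 0.1885741 mm^2
Q = 0.1885741 * 13.9 = 2.62118 mm^3/s


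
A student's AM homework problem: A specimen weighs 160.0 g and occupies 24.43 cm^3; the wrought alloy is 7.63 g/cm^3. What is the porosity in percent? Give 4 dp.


rho_part = 160.0 / 24.43 = 6.5493246 g/cm^3
Porosity = (1 - 6.5493246/7.63)*100 = 14.1635 %


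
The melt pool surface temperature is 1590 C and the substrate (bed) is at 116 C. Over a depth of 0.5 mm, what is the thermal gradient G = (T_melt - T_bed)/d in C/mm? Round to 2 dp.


G = (1590-116)/0.5 = 2948.0 C/mm


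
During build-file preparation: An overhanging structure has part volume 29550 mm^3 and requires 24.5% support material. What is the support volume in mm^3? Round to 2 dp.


V_support = 29550 * 0.245 = 7239.75 mm^3


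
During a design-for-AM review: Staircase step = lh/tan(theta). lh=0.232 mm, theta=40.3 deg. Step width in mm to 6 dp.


step = 0.232 / tan(40.3) = 0.273565 mm


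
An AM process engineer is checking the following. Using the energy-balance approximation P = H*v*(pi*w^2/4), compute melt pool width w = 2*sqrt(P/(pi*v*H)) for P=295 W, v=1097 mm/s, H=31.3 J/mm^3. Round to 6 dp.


w = 2*sqrt(295/(pi*1097*31.3)) = 0.10459 mm


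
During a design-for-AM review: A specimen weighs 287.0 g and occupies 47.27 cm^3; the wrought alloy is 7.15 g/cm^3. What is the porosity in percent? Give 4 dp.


rho_part = 287.0 / 47.27 = 6.07150413 g/cm^3
Porosity = (1 - 6.07150413/7.15)*100 = 15.0839 %


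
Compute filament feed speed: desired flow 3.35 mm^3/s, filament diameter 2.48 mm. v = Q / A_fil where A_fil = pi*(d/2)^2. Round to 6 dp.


A = pi*(2.48/2)^2 = 4.830513
v = 3.35 / 4.830513 = 0.693508 mm/s


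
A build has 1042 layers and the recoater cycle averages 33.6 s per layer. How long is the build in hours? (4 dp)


t = 1042 * 33.6 / 3600 = 9.7253 hrs


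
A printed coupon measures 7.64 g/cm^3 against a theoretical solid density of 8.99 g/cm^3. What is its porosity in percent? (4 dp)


Porosity = (1-7.64/8.99)*100 = 15.0167 %


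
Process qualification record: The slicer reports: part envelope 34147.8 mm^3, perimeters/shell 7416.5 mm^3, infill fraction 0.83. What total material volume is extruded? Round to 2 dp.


V_infill = (34147.8 - 7416.5) * 0.83 = 22186.98
V_total = 7416.5 + 22186.98 = 29603.48 mm^3


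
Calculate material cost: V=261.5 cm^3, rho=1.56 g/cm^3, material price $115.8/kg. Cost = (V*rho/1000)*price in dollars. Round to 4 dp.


Mass = 261.5*1.56/1000 = 0.40794 kg
Cost = 0.40794 * 115.8 = 47.2395 $


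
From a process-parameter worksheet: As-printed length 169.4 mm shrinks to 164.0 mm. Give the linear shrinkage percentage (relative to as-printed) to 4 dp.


Shrinkage = ((169.4-164.0)/169.4)*100 = 3.1877 %


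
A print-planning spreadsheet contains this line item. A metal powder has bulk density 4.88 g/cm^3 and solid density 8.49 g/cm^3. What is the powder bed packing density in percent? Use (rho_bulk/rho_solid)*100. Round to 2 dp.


Packing = (4.88/8.49)*100 = 57.48 %


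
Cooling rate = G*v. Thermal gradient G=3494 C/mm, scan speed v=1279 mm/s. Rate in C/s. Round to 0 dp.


CR = 3494 * 1279 = 4468826 C/s


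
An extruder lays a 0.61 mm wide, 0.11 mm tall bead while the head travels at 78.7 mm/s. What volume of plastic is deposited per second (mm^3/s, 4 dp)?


Rate = 0.61 * 0.11 * 78.7 = 5.2808 mm^3/s


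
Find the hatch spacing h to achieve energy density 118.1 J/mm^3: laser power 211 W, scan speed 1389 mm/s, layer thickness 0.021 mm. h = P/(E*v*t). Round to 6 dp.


h = 211 / (118.1*1389*0.021) = 0.061251 mm


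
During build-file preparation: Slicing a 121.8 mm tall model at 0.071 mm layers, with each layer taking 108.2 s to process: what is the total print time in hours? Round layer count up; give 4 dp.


Layers = ceil(121.8/0.071) = 1716
t = 1716 * 108.2 / 3600 = 51.5753 hrs


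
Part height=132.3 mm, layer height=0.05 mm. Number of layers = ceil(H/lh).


Layers = ceil(132.3/0.05) = 2646


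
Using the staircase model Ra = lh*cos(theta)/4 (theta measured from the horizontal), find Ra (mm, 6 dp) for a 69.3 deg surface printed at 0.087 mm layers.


Ra = 0.087 * cos(69.3) / 4 = 0.007688 mm


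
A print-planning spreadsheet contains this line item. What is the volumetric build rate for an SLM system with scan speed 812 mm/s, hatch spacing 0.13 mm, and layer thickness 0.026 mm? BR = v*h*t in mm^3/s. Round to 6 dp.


Rate = 812 * 0.13 * 0.026 = 2.74456 mm^3/s


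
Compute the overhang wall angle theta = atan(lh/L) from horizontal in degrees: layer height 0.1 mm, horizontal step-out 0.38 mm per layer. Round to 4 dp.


angle = atan(0.1/0.38) = 14.7436 degrees


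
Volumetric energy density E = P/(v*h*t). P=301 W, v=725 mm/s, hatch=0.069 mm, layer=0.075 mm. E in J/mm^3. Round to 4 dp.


E = 301 / (725*0.069*0.075) = 80.2266 J/mm^3


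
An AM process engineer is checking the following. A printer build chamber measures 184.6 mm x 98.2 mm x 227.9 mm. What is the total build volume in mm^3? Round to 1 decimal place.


V = 184.6 * 98.2 * 227.9 = 4131307.4 mm^3


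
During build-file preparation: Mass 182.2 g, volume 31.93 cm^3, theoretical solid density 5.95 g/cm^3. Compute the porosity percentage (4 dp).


rho_part = 182.2 / 31.93 = 5.70623238 g/cm^3
Porosity = (1 - 5.70623238/5.95)*100 = 4.0969 %


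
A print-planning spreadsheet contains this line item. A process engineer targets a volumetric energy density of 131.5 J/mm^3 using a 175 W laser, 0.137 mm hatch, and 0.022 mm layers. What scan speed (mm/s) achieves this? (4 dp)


v = 175 / (131.5*0.137*0.022) = 441.539 mm/s


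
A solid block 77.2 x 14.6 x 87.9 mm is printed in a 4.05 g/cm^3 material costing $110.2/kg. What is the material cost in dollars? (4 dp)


V = 77.2 * 14.6 * 87.9 = 99073.848 mm^3 = 99.073848 cm^3
Mass = 99.073848 * 4.05 / 1000 = 0.40124908 kg
Cost = 0.40124908 * 110.2 = 44.2176 $


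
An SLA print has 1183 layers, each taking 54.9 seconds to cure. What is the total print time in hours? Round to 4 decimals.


t = 1183 * 54.9 / 3600 = 18.0408 hrs


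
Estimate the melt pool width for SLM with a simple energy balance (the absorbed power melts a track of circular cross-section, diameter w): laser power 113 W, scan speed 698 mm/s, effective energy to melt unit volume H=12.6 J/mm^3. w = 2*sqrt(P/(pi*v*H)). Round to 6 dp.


w = 2*sqrt(113/(pi*698*12.6)) = 0.127903 mm


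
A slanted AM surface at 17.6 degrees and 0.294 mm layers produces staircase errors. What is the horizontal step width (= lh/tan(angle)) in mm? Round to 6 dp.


step = 0.294 / tan(17.6) = 0.926805 mm


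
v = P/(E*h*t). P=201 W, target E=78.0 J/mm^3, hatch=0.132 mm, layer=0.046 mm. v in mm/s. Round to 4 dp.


v = 201 / (78.0*0.132*0.046) = 424.3944 mm/s


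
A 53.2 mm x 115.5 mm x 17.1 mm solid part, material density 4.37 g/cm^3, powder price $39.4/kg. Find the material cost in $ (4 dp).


V = 53.2 * 115.5 * 17.1 = 105072.66 mm^3 = 105.07266 cm^3
Mass = 105.07266 * 4.37 / 1000 = 0.45916752 kg
Cost = 0.45916752 * 39.4 = 18.0912 $


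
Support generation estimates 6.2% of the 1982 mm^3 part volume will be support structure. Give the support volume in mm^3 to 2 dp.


V_support = 1982 * 0.062 = 122.88 mm^3


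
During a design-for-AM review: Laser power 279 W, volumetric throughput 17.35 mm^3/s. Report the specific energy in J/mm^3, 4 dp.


SE = 279 / 17.35 = 16.0807 J/mm^3


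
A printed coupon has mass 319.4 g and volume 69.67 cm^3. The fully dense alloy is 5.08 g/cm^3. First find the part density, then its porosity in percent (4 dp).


rho_part = 319.4 / 69.67 = 4.58446964 g/cm^3
Porosity = (1 - 4.58446964/5.08)*100 = 9.7545 %


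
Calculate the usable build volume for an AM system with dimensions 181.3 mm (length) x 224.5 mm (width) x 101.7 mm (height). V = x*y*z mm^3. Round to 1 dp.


V = 181.3 * 224.5 * 101.7 = 4139378.1 mm^3


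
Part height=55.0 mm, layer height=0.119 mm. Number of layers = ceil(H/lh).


Layers = ceil(55.0/0.119) = 463


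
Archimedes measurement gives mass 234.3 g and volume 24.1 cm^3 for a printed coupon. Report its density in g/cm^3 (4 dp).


rho = 234.3 / 24.1 = 9.722 g/cm^3


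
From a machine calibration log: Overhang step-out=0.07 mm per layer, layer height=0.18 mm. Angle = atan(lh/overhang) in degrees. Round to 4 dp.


angle = atan(0.18/0.07) = 68.7495 degrees


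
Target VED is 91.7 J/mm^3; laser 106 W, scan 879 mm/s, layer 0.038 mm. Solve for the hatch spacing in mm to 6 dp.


h = 106 / (91.7*879*0.038) = 0.034607 mm


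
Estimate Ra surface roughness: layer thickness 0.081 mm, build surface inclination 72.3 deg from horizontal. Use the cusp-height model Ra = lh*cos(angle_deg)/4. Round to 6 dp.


Ra = 0.081 * cos(72.3) / 4 = 0.006157 mm


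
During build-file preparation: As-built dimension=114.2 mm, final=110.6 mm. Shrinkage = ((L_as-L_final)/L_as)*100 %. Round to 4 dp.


Shrinkage = ((114.2-110.6)/114.2)*100 = 3.1524 %


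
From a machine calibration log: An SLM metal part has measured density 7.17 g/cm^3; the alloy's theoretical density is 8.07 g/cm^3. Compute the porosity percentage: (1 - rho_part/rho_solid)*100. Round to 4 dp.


Porosity = (1-7.17/8.07)*100 = 11.1524 %


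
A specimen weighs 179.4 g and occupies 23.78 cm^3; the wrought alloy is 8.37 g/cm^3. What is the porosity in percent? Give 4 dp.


rho_part = 179.4 / 23.78 = 7.54415475 g/cm^3
Porosity = (1 - 7.54415475/8.37)*100 = 9.8667 %


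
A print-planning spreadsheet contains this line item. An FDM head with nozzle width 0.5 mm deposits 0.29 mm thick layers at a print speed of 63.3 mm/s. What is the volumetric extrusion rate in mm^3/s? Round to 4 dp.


Rate = 0.5 * 0.29 * 63.3 = 9.1785 mm^3/s


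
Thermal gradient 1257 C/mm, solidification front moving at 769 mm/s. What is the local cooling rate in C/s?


CR = 1257 * 769 = 966633 C/s


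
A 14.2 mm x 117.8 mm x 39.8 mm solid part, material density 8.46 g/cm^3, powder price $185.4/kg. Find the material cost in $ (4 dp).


V = 14.2 * 117.8 * 39.8 = 66575.848 mm^3 = 66.575848 cm^3
Mass = 66.575848 * 8.46 / 1000 = 0.56323167 kg
Cost = 0.56323167 * 185.4 = 104.4232 $


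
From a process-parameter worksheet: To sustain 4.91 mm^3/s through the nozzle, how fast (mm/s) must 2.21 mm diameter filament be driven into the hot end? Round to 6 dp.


A = pi*(2.21/2)^2 = 3.835963
v = 4.91 / 3.835963 = 1.279991 mm/s


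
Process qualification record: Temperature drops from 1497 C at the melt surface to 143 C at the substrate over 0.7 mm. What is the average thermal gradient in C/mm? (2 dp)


G = (1497-143)/0.7 = 1934.29 C/mm


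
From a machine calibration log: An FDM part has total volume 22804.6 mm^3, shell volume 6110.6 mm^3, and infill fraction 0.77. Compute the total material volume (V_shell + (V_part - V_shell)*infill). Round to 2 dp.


V_infill = (22804.6 - 6110.6) * 0.77 = 12854.38
V_total = 6110.6 + 12854.38 = 18964.98 mm^3


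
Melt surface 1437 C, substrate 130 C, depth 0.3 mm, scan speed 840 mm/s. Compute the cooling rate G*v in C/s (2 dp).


G = (1437-130)/0.3 = 4356.66666667 C/mm
CR = 4356.66666667 * 840 = 3659600.0 C/s


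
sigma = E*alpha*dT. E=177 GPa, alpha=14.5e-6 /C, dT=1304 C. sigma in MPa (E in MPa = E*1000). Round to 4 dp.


sigma = 177*1000 * 14.5e-6 * 1304 = 3346.716 MPa


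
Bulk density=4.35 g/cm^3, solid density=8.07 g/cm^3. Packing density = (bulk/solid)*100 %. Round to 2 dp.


Packing = (4.35/8.07)*100 = 53.9 %


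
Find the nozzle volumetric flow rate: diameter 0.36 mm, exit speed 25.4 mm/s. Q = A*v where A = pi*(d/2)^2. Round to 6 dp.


A = pi*(0.36/2)^2 = 0.1017876 mm^2
Q = 0.1017876 * 25.4 = 2.585405 mm^3/s


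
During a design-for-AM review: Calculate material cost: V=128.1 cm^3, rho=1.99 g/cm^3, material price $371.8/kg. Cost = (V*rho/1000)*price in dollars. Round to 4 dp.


Mass = 128.1*1.99/1000 = 0.254919 kg
Cost = 0.254919 * 371.8 = 94.7789 $


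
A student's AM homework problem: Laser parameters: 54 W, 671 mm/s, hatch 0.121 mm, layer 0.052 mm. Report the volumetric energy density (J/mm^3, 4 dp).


E = 54 / (671*0.121*0.052) = 12.7904 J/mm^3


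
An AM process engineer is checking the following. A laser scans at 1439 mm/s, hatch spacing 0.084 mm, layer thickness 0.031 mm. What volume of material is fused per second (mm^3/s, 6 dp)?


Rate = 1439 * 0.084 * 0.031 = 3.747156 mm^3/s


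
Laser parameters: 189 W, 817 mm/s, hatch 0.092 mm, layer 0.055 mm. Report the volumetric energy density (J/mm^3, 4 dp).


E = 189 / (817*0.092*0.055) = 45.7182 J/mm^3


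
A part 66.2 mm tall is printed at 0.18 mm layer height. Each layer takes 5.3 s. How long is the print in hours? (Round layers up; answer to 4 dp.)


Layers = ceil(66.2/0.18) = 368
t = 368 * 5.3 / 3600 = 0.5418 hrs


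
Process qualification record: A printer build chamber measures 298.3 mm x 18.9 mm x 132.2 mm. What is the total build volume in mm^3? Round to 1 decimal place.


V = 298.3 * 18.9 * 132.2 = 745326.4 mm^3


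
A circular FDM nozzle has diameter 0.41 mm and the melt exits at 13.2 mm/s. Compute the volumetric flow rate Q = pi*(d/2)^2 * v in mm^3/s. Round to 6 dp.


A = pi*(0.41/2)^2 = 0.13202543 mm^2
Q = 0.13202543 * 13.2 = 1.742736 mm^3/s


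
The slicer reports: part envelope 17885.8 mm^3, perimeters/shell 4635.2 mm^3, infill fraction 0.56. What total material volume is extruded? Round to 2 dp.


V_infill = (17885.8 - 4635.2) * 0.56 = 7420.34
V_total = 4635.2 + 7420.34 = 12055.54 mm^3


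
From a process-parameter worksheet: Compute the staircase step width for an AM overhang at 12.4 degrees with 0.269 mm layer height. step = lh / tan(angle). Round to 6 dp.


step = 0.269 / tan(12.4) = 1.223482 mm


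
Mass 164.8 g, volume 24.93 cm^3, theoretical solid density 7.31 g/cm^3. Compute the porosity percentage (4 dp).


rho_part = 164.8 / 24.93 = 6.61050943 g/cm^3
Porosity = (1 - 6.61050943/7.31)*100 = 9.569 %


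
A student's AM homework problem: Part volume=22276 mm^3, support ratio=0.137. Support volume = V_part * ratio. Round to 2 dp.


V_support = 22276 * 0.137 = 3051.81 mm^3


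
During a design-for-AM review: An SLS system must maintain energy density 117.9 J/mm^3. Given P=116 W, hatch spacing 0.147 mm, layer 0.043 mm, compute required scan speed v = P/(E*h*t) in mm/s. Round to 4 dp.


v = 116 / (117.9*0.147*0.043) = 155.6533 mm/s


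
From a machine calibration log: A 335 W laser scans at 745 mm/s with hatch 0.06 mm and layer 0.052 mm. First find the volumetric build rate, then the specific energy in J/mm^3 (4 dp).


Build rate = 745 * 0.06 * 0.052 = 2.3244 mm^3/s
SE = 335 / 2.3244 = 144.1232 J/mm^3


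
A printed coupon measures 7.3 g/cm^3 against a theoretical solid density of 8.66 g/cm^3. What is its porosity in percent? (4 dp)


Porosity = (1-7.3/8.66)*100 = 15.7044 %


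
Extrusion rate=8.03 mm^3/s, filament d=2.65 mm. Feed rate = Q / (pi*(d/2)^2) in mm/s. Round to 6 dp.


A = pi*(2.65/2)^2 = 5.515459
v = 8.03 / 5.515459 = 1.455908 mm/s


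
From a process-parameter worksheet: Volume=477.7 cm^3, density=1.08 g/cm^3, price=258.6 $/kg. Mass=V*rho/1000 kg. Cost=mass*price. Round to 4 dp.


Mass = 477.7*1.08/1000 = 0.515916 kg
Cost = 0.515916 * 258.6 = 133.4159 $


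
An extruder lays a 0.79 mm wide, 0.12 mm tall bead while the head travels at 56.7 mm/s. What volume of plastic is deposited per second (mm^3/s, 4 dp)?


Rate = 0.79 * 0.12 * 56.7 = 5.3752 mm^3/s


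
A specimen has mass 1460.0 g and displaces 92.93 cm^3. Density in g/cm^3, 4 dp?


rho = 1460.0 / 92.93 = 15.7108 g/cm^3


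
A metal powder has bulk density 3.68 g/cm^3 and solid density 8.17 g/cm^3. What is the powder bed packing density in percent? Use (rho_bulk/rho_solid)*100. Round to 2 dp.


Packing = (3.68/8.17)*100 = 45.04 %


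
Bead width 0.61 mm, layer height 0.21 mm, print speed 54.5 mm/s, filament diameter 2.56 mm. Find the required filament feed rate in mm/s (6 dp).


Q = 0.61 * 0.21 * 54.5 = 6.98145 mm^3/s
A_fil = pi*(2.56/2)^2 = 5.1471854 mm^2
v_feed = 6.98145 / 5.1471854 = 1.356363 mm/s


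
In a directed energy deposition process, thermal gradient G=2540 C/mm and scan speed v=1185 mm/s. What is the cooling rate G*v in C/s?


CR = 2540 * 1185 = 3009900 C/s


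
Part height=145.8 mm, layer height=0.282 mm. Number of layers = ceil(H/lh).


Layers = ceil(145.8/0.282) = 518


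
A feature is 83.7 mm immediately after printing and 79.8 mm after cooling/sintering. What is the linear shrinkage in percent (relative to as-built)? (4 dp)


Shrinkage = ((83.7-79.8)/83.7)*100 = 4.6595 %


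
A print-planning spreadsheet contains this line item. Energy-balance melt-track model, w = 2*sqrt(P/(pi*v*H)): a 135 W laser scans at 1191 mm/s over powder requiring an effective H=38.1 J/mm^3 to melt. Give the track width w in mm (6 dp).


w = 2*sqrt(135/(pi*1191*38.1)) = 0.061547 mm


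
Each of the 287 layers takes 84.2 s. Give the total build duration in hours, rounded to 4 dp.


t = 287 * 84.2 / 3600 = 6.7126 hrs


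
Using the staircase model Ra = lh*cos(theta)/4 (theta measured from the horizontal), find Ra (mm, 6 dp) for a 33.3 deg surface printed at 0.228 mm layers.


Ra = 0.228 * cos(33.3) / 4 = 0.047641 mm


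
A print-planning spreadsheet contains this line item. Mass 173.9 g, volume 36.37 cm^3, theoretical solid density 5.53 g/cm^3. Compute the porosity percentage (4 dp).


rho_part = 173.9 / 36.37 = 4.78141325 g/cm^3
Porosity = (1 - 4.78141325/5.53)*100 = 13.5368 %


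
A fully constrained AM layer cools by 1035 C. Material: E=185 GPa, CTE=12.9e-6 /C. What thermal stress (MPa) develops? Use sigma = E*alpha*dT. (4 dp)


sigma = 185*1000 * 12.9e-6 * 1035 = 2470.0275 MPa


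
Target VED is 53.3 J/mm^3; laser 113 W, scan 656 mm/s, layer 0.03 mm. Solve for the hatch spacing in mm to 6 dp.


h = 113 / (53.3*656*0.03) = 0.107727 mm


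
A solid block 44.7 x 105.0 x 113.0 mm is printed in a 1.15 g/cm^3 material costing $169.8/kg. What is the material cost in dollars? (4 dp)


V = 44.7 * 105.0 * 113.0 = 530365.5 mm^3 = 530.3655 cm^3
Mass = 530.3655 * 1.15 / 1000 = 0.60992033 kg
Cost = 0.60992033 * 169.8 = 103.5645 $


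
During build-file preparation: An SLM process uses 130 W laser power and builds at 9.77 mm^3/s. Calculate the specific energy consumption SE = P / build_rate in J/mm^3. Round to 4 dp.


SE = 130 / 9.77 = 13.306 J/mm^3


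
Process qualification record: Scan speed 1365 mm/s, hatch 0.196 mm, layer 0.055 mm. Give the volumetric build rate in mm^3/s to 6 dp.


Rate = 1365 * 0.196 * 0.055 = 14.7147 mm^3/s


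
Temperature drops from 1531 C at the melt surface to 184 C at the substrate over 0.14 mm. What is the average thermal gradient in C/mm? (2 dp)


G = (1531-184)/0.14 = 9621.43 C/mm


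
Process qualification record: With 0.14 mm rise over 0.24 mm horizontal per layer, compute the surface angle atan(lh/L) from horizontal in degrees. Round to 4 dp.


angle = atan(0.14/0.24) = 30.2564 degrees


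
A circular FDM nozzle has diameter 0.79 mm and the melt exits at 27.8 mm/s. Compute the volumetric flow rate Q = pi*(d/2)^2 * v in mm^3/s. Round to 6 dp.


A = pi*(0.79/2)^2 = 0.49016699 mm^2
Q = 0.49016699 * 27.8 = 13.626642 mm^3/s


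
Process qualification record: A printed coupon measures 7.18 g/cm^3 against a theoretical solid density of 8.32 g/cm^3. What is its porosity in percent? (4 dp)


Porosity = (1-7.18/8.32)*100 = 13.7019 %


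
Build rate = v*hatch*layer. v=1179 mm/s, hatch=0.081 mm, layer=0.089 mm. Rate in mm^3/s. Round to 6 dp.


Rate = 1179 * 0.081 * 0.089 = 8.499411 mm^3/s


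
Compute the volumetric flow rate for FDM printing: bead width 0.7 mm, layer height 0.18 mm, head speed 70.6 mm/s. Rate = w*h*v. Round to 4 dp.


Rate = 0.7 * 0.18 * 70.6 = 8.8956 mm^3/s


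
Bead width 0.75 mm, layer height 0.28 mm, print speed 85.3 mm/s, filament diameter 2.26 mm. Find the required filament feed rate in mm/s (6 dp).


Q = 0.75 * 0.28 * 85.3 = 17.913 mm^3/s
A_fil = pi*(2.26/2)^2 = 4.01149966 mm^2
v_feed = 17.913 / 4.01149966 = 4.465412 mm/s


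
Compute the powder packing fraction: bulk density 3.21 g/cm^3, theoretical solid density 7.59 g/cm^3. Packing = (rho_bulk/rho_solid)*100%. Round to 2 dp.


Packing = (3.21/7.59)*100 = 42.29 %


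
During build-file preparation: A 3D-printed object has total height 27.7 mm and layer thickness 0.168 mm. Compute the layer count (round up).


Layers = ceil(27.7/0.168) = 165


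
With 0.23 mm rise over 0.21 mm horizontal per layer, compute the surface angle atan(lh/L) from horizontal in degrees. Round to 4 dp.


angle = atan(0.23/0.21) = 47.6026 degrees


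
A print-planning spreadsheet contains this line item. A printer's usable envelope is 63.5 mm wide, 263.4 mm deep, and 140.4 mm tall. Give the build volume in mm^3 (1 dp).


V = 63.5 * 263.4 * 140.4 = 2348316.4 mm^3


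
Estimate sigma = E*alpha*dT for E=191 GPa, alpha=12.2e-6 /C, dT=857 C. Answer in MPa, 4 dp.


sigma = 191*1000 * 12.2e-6 * 857 = 1996.9814 MPa


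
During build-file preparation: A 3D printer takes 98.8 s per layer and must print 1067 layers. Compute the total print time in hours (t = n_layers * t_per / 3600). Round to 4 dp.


t = 1067 * 98.8 / 3600 = 29.2832 hrs


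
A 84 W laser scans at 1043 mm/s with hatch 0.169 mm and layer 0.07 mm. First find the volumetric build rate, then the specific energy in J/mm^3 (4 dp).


Build rate = 1043 * 0.169 * 0.07 = 12.33869 mm^3/s
SE = 84 / 12.33869 = 6.8079 J/mm^3


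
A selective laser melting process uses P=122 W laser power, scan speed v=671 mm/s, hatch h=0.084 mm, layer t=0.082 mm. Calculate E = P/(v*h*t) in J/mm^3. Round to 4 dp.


E = 122 / (671*0.084*0.082) = 26.3964 J/mm^3


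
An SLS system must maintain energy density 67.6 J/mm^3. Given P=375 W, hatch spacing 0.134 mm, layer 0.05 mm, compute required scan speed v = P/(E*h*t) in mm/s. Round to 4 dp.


v = 375 / (67.6*0.134*0.05) = 827.9608 mm/s


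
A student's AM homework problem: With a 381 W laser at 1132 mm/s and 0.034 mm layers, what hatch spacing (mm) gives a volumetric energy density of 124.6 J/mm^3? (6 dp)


h = 381 / (124.6*1132*0.034) = 0.079448 mm


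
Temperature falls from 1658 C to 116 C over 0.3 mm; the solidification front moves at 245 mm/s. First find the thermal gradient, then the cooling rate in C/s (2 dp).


G = (1658-116)/0.3 = 5140.0 C/mm
CR = 5140.0 * 245 = 1259300.0 C/s


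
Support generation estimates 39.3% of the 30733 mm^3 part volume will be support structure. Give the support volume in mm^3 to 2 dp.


V_support = 30733 * 0.393 = 12078.07 mm^3


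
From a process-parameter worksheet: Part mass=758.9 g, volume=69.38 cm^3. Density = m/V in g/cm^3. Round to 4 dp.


rho = 758.9 / 69.38 = 10.9383 g/cm^3


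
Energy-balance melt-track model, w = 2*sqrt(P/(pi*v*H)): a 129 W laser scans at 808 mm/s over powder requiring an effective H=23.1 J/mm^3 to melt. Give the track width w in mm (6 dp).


w = 2*sqrt(129/(pi*808*23.1)) = 0.093808 mm


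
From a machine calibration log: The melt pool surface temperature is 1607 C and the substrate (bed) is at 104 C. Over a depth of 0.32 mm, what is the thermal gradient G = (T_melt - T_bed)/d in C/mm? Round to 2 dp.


G = (1607-104)/0.32 = 4696.88 C/mm


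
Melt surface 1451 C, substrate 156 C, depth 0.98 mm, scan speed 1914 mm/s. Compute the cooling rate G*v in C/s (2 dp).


G = (1451-156)/0.98 = 1321.42857143 C/mm
CR = 1321.42857143 * 1914 = 2529214.29 C/s


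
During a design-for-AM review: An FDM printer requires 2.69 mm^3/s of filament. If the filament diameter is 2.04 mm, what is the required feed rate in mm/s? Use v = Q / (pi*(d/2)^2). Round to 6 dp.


A = pi*(2.04/2)^2 = 3.268513
v = 2.69 / 3.268513 = 0.823004 mm/s


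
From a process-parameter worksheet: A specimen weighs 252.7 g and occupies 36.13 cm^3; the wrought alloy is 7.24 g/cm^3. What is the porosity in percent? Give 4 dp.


rho_part = 252.7 / 36.13 = 6.99418766 g/cm^3
Porosity = (1 - 6.99418766/7.24)*100 = 3.3952 %


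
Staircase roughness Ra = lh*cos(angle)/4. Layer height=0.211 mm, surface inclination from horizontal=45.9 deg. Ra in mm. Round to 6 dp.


Ra = 0.211 * cos(45.9) / 4 = 0.036709 mm


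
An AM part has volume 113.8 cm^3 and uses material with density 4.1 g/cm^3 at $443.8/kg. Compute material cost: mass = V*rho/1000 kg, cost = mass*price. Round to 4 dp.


Mass = 113.8*4.1/1000 = 0.46658 kg
Cost = 0.46658 * 443.8 = 207.0682 $


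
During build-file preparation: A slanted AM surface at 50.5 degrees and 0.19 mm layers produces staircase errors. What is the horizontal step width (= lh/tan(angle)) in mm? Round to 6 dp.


step = 0.19 / tan(50.5) = 0.156624 mm


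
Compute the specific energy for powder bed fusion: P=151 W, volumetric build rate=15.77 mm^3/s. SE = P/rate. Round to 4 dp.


SE = 151 / 15.77 = 9.5751 J/mm^3


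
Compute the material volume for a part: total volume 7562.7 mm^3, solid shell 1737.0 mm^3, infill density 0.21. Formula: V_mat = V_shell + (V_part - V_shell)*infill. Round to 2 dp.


V_infill = (7562.7 - 1737.0) * 0.21 = 1223.4
V_total = 1737.0 + 1223.4 = 2960.4 mm^3


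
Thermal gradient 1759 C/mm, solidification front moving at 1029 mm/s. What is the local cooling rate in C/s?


CR = 1759 * 1029 = 1810011 C/s


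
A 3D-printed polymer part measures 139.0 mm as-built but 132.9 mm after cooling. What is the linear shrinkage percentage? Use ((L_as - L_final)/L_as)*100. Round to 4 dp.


Shrinkage = ((139.0-132.9)/139.0)*100 = 4.3885 %


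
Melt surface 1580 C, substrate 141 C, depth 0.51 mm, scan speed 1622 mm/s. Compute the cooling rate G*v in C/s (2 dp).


G = (1580-141)/0.51 = 2821.56862745 C/mm
CR = 2821.56862745 * 1622 = 4576584.31 C/s


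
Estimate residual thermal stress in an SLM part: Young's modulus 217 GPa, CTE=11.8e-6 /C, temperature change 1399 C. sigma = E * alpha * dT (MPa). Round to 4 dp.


sigma = 217*1000 * 11.8e-6 * 1399 = 3582.2794 MPa


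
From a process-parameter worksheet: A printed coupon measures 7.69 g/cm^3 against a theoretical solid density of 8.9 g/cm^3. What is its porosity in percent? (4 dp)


Porosity = (1-7.69/8.9)*100 = 13.5955 %


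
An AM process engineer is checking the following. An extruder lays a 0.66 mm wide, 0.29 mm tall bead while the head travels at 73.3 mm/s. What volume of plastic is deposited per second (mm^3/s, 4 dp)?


Rate = 0.66 * 0.29 * 73.3 = 14.0296 mm^3/s


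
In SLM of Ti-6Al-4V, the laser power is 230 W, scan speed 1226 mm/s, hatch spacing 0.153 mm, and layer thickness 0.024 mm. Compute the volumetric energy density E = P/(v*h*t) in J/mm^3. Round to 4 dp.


E = 230 / (1226*0.153*0.024) = 51.0899 J/mm^3


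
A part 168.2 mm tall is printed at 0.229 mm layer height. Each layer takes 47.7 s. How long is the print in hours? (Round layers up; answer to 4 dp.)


Layers = ceil(168.2/0.229) = 735
t = 735 * 47.7 / 3600 = 9.7388 hrs


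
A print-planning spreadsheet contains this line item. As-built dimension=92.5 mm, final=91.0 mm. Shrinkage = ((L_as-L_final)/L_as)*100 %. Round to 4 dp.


Shrinkage = ((92.5-91.0)/92.5)*100 = 1.6216 %


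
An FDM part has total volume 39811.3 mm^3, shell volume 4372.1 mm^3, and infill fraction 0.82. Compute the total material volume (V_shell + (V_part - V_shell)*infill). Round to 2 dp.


V_infill = (39811.3 - 4372.1) * 0.82 = 29060.14
V_total = 4372.1 + 29060.14 = 33432.24 mm^3


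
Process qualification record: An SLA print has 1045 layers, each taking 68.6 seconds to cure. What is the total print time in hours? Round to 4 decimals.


t = 1045 * 68.6 / 3600 = 19.9131 hrs


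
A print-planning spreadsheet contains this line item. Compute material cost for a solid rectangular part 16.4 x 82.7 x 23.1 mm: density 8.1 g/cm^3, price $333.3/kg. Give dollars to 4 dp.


V = 16.4 * 82.7 * 23.1 = 31330.068 mm^3 = 31.330068 cm^3
Mass = 31.330068 * 8.1 / 1000 = 0.25377355 kg
Cost = 0.25377355 * 333.3 = 84.5827 $


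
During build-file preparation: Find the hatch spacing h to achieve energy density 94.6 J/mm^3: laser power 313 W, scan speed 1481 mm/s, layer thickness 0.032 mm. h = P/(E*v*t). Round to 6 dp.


h = 313 / (94.6*1481*0.032) = 0.069815 mm


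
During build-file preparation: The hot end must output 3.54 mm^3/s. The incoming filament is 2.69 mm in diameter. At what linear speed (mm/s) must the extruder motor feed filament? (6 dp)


A = pi*(2.69/2)^2 = 5.68322
v = 3.54 / 5.68322 = 0.622886 mm/s


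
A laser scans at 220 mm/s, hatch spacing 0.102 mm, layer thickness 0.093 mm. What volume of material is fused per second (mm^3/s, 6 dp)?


Rate = 220 * 0.102 * 0.093 = 2.08692 mm^3/s


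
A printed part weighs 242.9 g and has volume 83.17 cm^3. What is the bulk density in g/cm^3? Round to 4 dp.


rho = 242.9 / 83.17 = 2.9205 g/cm^3


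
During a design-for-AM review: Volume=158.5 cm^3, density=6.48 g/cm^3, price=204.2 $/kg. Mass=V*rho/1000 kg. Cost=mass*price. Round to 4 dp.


Mass = 158.5*6.48/1000 = 1.02708 kg
Cost = 1.02708 * 204.2 = 209.7297 $


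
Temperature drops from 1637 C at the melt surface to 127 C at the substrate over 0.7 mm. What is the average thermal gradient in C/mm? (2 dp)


G = (1637-127)/0.7 = 2157.14 C/mm


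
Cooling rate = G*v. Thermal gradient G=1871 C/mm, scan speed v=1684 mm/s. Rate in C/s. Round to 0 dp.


CR = 1871 * 1684 = 3150764 C/s


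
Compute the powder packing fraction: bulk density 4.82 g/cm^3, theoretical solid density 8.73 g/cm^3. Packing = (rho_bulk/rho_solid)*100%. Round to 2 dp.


Packing = (4.82/8.73)*100 = 55.21 %


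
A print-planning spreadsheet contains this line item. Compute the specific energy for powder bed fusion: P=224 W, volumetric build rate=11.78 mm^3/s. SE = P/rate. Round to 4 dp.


SE = 224 / 11.78 = 19.0153 J/mm^3


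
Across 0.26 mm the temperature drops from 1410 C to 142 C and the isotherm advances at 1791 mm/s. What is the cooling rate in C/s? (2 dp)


G = (1410-142)/0.26 = 4876.92307692 C/mm
CR = 4876.92307692 * 1791 = 8734569.23 C/s


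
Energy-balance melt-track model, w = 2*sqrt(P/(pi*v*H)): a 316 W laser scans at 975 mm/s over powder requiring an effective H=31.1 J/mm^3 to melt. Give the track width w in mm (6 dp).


w = 2*sqrt(316/(pi*975*31.1)) = 0.11519 mm


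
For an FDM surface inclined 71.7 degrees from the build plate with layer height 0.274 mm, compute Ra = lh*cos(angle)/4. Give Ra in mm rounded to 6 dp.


Ra = 0.274 * cos(71.7) / 4 = 0.021508 mm


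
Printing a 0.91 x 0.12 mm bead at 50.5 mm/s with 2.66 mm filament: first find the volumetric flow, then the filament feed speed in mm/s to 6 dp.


Q = 0.91 * 0.12 * 50.5 = 5.5146 mm^3/s
A_fil = pi*(2.66/2)^2 = 5.55716324 mm^2
v_feed = 5.5146 / 5.55716324 = 0.992341 mm/s


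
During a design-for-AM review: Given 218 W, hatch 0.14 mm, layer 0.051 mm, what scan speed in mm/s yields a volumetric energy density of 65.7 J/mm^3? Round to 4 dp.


v = 218 / (65.7*0.14*0.051) = 464.7217 mm/s
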